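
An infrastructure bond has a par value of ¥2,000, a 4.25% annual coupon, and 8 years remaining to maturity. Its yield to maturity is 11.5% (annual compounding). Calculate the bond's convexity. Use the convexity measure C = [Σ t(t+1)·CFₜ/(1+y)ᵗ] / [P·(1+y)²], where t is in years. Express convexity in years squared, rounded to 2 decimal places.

44.95

With y = 0.115:
  t   CF        PV=CF/(1+0.115)^t    t·PV        t(t+1)·PV
  1        85.00        76.2332        76.2332         152.4664
  2        85.00        68.3706       136.7411         410.2234
  3        85.00        61.3189       183.9567         735.8267
  4        85.00        54.9945       219.9781       1,099.8905
  5        85.00        49.3224       246.6122       1,479.6733
  6        85.00        44.2354       265.4123       1,857.8858
  7        85.00        39.6730       277.7109       2,221.6870
  8     2,085.00       872.7847     6,982.2775      62,840.4978
  Σ                  1,266.9327     8,388.9220      70,798.1510
P = 1,266.9327.
Convexity = Σ t(t+1)·PV / [P·(1+y)²] = 70,798.1510 / (1,266.9327 × 1.243225) = 44.94886.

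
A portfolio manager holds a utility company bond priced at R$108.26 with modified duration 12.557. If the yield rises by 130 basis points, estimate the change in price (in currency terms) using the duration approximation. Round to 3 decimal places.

Duration approximation: ΔP/P ≈ -D_mod · Δy = -12.557 × (+0.013) = -0.163241.
ΔP ≈ 108.26 × (-0.163241) = -17.67247066.

-R$17.672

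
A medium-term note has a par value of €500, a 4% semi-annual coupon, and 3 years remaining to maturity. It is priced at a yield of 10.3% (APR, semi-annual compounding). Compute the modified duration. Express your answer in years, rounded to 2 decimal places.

2.70 years

Periodic yield y = 0.0515. First find Macaulay duration:
  t   CF        PV=CF/(1+0.0515)^t    t·PV
  1        10.00         9.5102         9.5102
  2        10.00         9.0444        18.0889
  3        10.00         8.6015        25.8044
  4        10.00         8.1802        32.7207
  5        10.00         7.7795        38.8977
  6       510.00       377.3241     2,263.9444
  Σ                    420.4399     2,388.9663
P = 420.4399; Macaulay duration = 2,388.9663 / 420.4399 = 5.68206 half-year periods = 2.84103 years.
Modified duration = D_Mac / (1 + y) = 2.84103 / 1.0515 = 2.70188 years.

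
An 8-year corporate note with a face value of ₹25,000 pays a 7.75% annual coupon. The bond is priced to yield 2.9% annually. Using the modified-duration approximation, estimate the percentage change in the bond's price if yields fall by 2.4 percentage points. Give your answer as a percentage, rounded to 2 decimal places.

+15.19%

Periodic yield y = 0.029. Modified duration first:
  t   CF        PV=CF/(1+0.029)^t    t·PV
  1     1,937.50     1,882.8960     1,882.8960
  2     1,937.50     1,829.8309     3,659.6618
  3     1,937.50     1,778.2613     5,334.7840
  4     1,937.50     1,728.1451     6,912.5805
  5     1,937.50     1,679.4413     8,397.2067
  6     1,937.50     1,632.1101     9,792.6608
  7     1,937.50     1,586.1129    11,102.7901
  8    26,937.50    21,430.5980   171,444.7839
  Σ                 33,547.3957   218,527.3638
P = 33,547.3957; D_Mac = 6.51399 yrs; D_mod = 6.51399/(1+0.029) = 6.33041 yrs.
ΔP/P ≈ -D_mod · Δy = -6.33041 × (-0.024) = +0.151930 = +15.1930%.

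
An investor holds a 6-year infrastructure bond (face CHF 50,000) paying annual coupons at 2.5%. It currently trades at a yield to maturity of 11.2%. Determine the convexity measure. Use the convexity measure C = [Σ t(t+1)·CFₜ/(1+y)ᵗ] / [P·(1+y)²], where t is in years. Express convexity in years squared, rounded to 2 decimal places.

30.51

With y = 0.112:
  t   CF        PV=CF/(1+0.112)^t    t·PV        t(t+1)·PV
  1     1,250.00     1,124.1007     1,124.1007       2,248.2014
  2     1,250.00     1,010.8819     2,021.7639       6,065.2917
  3     1,250.00       909.0665     2,727.1995      10,908.7979
  4     1,250.00       817.5058     3,270.0234      16,350.1168
  5     1,250.00       735.1671     3,675.8356      22,055.0137
  6    51,250.00    27,105.9820   162,635.8922   1,138,451.2457
  Σ                 31,702.7042   175,454.8153   1,196,078.6672
P = 31,702.7042.
Convexity = Σ t(t+1)·PV / [P·(1+y)²] = 1,196,078.6672 / (31,702.7042 × 1.236544) = 30.51082.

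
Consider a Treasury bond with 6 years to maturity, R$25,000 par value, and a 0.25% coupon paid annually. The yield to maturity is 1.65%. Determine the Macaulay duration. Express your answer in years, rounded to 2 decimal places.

5.96 years

Periodic yield y = 0.0165. Discount each cash flow and weight by its year:
  t   CF        PV=CF/(1+0.0165)^t    t·PV
  1        62.50        61.4855        61.4855
  2        62.50        60.4874       120.9749
  3        62.50        59.5056       178.5168
  4        62.50        58.5397       234.1588
  5        62.50        57.5895       287.9474
  6    25,062.50    22,718.5229   136,311.1377
  Σ                 23,016.1307   137,194.2210
Price P = Σ PV = 23,016.1307.
Macaulay duration = Σ(t·PV) / P = 137,194.2210 / 23,016.1307 = 5.96079 years.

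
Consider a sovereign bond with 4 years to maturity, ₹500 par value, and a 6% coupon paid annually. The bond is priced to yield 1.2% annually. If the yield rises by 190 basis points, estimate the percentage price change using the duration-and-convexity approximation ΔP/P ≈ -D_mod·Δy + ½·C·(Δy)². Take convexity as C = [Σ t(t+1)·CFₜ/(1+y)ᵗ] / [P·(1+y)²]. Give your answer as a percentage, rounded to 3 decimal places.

-6.634%

With y = 0.012:
  t   CF        PV=CF/(1+0.012)^t    t·PV        t(t+1)·PV
  1        30.00        29.6443        29.6443          59.2885
  2        30.00        29.2928        58.5855         175.7565
  3        30.00        28.9454        86.8362         347.3449
  4       530.00       505.3053     2,021.2210      10,106.1052
  Σ                    593.1877     2,196.2871      10,688.4952
P = 593.1877; D_Mac = 3.70252 yrs; D_mod = 3.65861 yrs; C = 17.59395.
Duration effect: -3.65861 × (+0.019) = -0.069514
Convexity effect: 0.5 × 17.59395 × (0.019)² = +0.0031757
ΔP/P ≈ -0.069514 + 0.0031757 = -0.066338 = -6.6338%.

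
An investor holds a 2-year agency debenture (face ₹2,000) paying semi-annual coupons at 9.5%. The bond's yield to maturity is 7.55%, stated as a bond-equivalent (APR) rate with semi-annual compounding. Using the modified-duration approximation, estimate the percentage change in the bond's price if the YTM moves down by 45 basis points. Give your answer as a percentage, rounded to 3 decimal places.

Periodic yield y = 0.03775. Modified duration first:
  t   CF        PV=CF/(1+0.03775)^t    t·PV
  1        95.00        91.5442        91.5442
  2        95.00        88.2141       176.4282
  3        95.00        85.0052       255.0155
  4     2,095.00     1,806.3964     7,225.5856
  Σ                  2,071.1599     7,748.5736
P = 2,071.1599; D_Mac = 3.74118 half-year periods = 1.87059 yrs; D_mod = 1.87059/(1+0.03775) = 1.80254 yrs.
ΔP/P ≈ -D_mod · Δy = -1.80254 × (-0.0045) = +0.008111 = +0.8111%.

+0.811%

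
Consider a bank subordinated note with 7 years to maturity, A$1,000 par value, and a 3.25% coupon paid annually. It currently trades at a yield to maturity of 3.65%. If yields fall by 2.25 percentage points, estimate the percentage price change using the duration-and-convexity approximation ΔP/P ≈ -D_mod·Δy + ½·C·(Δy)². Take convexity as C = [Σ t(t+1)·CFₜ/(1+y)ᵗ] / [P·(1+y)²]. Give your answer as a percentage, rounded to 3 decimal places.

With y = 0.0365:
  t   CF        PV=CF/(1+0.0365)^t    t·PV        t(t+1)·PV
  1        32.50        31.3555        31.3555          62.7110
  2        32.50        30.2513        60.5027         181.5081
  3        32.50        29.1861        87.5582         350.2327
  4        32.50        28.1583       112.6331         563.1656
  5        32.50        27.1667       135.8335         815.0009
  6        32.50        26.2100       157.2602       1,100.8213
  7     1,032.50       803.3502     5,623.4515      44,987.6122
  Σ                    975.6782     6,208.5947      48,061.0518
P = 975.6782; D_Mac = 6.36336 yrs; D_mod = 6.13928 yrs; C = 45.85092.
Duration effect: -6.13928 × (-0.0225) = +0.138134
Convexity effect: 0.5 × 45.85092 × (-0.0225)² = +0.0116060
ΔP/P ≈ +0.138134 + 0.0116060 = +0.149740 = +14.9740%.

+14.974%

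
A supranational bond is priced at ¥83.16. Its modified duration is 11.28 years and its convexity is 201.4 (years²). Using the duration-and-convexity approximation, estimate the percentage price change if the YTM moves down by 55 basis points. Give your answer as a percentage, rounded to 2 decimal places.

Duration effect: -D_mod·Δy = -11.28 × (-0.0055) = +0.062040
Convexity effect: ½·C·(Δy)² = 0.5 × 201.4 × (-0.0055)² = +0.003046175
ΔP/P ≈ +0.062040 + 0.003046175 = +0.065086175
= +6.5086175%.

+6.51%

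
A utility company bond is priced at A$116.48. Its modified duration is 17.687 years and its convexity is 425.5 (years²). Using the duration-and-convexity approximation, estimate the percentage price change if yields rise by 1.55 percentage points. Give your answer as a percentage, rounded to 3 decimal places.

Duration effect: -D_mod·Δy = -17.687 × (+0.0155) = -0.2741485
Convexity effect: ½·C·(Δy)² = 0.5 × 425.5 × (0.0155)² = +0.0511131875
ΔP/P ≈ -0.2741485 + 0.0511131875 = -0.2230353125
= -22.30353125%.

-22.304%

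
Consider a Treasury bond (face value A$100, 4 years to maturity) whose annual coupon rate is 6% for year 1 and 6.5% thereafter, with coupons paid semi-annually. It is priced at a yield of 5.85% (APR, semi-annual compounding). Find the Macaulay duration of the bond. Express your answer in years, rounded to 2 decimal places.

3.60 years

Periodic yield y = 0.02925. Discount each cash flow and weight by its period:
  t   CF        PV=CF/(1+0.02925)^t    t·PV
  1         3.00         2.9147         2.9147
  2         3.00         2.8319         5.6638
  3         3.25         2.9807         8.9422
  4         3.25         2.8960        11.5840
  5         3.25         2.8137        14.0685
  6         3.25         2.7337        16.4025
  7         3.25         2.6561        18.5924
  8       103.25        81.9829       655.8629
  Σ                    101.8097       734.0310
Price P = Σ PV = 101.8097.
Macaulay duration = Σ(t·PV) / P = 734.0310 / 101.8097 = 7.20983 half-year periods.
In years: 7.20983 / 2 = 3.60492 years.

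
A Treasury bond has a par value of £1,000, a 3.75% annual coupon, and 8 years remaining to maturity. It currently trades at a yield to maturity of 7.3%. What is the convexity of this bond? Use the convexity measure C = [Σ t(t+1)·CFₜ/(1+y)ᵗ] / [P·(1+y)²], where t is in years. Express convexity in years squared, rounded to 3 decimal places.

51.439

With y = 0.073:
  t   CF        PV=CF/(1+0.073)^t    t·PV        t(t+1)·PV
  1        37.50        34.9487        34.9487          69.8975
  2        37.50        32.5711        65.1421         195.4263
  3        37.50        30.3551        91.0654         364.2616
  4        37.50        28.2900       113.1599         565.7993
  5        37.50        26.3653       131.8265         790.9589
  6        37.50        24.5716       147.4294       1,032.0060
  7        37.50        22.8999       160.2992       1,282.3933
  8     1,037.50       590.4598     4,723.6783      42,513.1051
  Σ                    790.4614     5,467.5495      46,813.8479
P = 790.4614.
Convexity = Σ t(t+1)·PV / [P·(1+y)²] = 46,813.8479 / (790.4614 × 1.151329) = 51.43920.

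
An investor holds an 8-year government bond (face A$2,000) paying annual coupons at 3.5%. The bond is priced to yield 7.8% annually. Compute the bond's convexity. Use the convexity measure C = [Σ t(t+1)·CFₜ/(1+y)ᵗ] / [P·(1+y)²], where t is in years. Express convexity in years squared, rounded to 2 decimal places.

51.31

With y = 0.078:
  t   CF        PV=CF/(1+0.078)^t    t·PV        t(t+1)·PV
  1        70.00        64.9351        64.9351         129.8701
  2        70.00        60.2366       120.4732         361.4197
  3        70.00        55.8781       167.6343         670.5374
  4        70.00        51.8350       207.3399       1,036.6997
  5        70.00        48.0844       240.4220       1,442.5321
  6        70.00        44.6052       267.6312       1,873.4183
  7        70.00        41.3777       289.6441       2,317.1532
  8     2,070.00     1,135.0638     9,080.5101      81,724.5909
  Σ                  1,502.0159    10,438.5900      89,556.2214
P = 1,502.0159.
Convexity = Σ t(t+1)·PV / [P·(1+y)²] = 89,556.2214 / (1,502.0159 × 1.162084) = 51.30784.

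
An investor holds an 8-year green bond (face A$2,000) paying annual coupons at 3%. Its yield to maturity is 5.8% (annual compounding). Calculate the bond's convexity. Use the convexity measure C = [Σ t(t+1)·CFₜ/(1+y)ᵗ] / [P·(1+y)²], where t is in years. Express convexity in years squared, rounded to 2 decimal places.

55.19

With y = 0.058:
  t   CF        PV=CF/(1+0.058)^t    t·PV        t(t+1)·PV
  1        60.00        56.7108        56.7108         113.4216
  2        60.00        53.6019       107.2037         321.6112
  3        60.00        50.6634       151.9902         607.9607
  4        60.00        47.8860       191.5440         957.7200
  5        60.00        45.2609       226.3044       1,357.8261
  6        60.00        42.7797       256.6779       1,796.7454
  7        60.00        40.4345       283.0412       2,264.3294
  8     2,060.00     1,312.1451    10,497.1612      94,474.4506
  Σ                  1,649.4822    11,770.6333     101,894.0650
P = 1,649.4822.
Convexity = Σ t(t+1)·PV / [P·(1+y)²] = 101,894.0650 / (1,649.4822 × 1.119364) = 55.18613.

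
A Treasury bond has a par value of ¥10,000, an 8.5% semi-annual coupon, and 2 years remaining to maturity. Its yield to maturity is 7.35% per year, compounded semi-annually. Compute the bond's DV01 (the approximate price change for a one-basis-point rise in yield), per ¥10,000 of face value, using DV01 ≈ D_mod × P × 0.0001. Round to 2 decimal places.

¥1.85

Periodic yield y = 0.03675.
  t   CF        PV=CF/(1+0.03675)^t    t·PV
  1       425.00       409.9349       409.9349
  2       425.00       395.4038       790.8076
  3       425.00       381.3878     1,144.1634
  4    10,425.00     9,023.6011    36,094.4043
  Σ                 10,210.3276    38,439.3102
P = 10,210.3276; D_Mac = 3.76475 half-year periods = 1.88237 yrs; D_mod = 1.81565 yrs.
DV01 ≈ 1.81565 × 10,210.3276 × 0.0001 = 1.853837.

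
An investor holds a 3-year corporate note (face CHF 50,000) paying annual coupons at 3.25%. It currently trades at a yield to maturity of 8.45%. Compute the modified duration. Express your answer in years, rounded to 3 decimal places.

Periodic yield y = 0.0845. First find Macaulay duration:
  t   CF        PV=CF/(1+0.0845)^t    t·PV
  1     1,625.00     1,498.3864     1,498.3864
  2     1,625.00     1,381.6379     2,763.2759
  3    51,625.00    40,473.5590   121,420.6771
  Σ                 43,353.5833   125,682.3393
P = 43,353.5833; Macaulay duration = 125,682.3393 / 43,353.5833 = 2.89901 years.
Modified duration = D_Mac / (1 + y) = 2.89901 / 1.0845 = 2.67313 years.

2.673 years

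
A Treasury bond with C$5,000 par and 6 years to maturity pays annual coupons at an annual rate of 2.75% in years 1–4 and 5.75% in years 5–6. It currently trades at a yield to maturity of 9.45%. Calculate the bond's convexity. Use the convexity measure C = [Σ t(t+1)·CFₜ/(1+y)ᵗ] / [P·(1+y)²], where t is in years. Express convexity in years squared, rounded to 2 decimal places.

With y = 0.0945:
  t   CF        PV=CF/(1+0.0945)^t    t·PV        t(t+1)·PV
  1       137.50       125.6281       125.6281         251.2563
  2       137.50       114.7813       229.5626         688.6878
  3       137.50       104.8710       314.6130       1,258.4520
  4       137.50        95.8164       383.2654       1,916.3271
  5       287.50       183.0455       915.2274       5,491.3645
  6     5,287.50     3,075.7837    18,454.7019     129,182.9136
  Σ                  3,699.9259    20,422.9985     138,789.0013
P = 3,699.9259.
Convexity = Σ t(t+1)·PV / [P·(1+y)²] = 138,789.0013 / (3,699.9259 × 1.197930) = 31.31342.

31.31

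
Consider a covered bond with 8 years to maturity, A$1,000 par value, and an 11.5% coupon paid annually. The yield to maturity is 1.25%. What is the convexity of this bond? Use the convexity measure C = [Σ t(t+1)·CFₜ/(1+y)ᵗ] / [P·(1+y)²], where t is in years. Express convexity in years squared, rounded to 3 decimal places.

49.842

With y = 0.0125:
  t   CF        PV=CF/(1+0.0125)^t    t·PV        t(t+1)·PV
  1       115.00       113.5802       113.5802         227.1605
  2       115.00       112.1780       224.3560         673.0681
  3       115.00       110.7931       332.3793       1,329.5173
  4       115.00       109.4253       437.7012       2,188.5058
  5       115.00       108.0744       540.3718       3,242.2309
  6       115.00       106.7401       640.4407       4,483.0847
  7       115.00       105.4223       737.9563       5,903.6506
  8     1,115.00     1,009.5193     8,076.1541      72,685.3873
  Σ                  1,775.7327    11,102.9397      90,732.6051
P = 1,775.7327.
Convexity = Σ t(t+1)·PV / [P·(1+y)²] = 90,732.6051 / (1,775.7327 × 1.025156) = 49.84203.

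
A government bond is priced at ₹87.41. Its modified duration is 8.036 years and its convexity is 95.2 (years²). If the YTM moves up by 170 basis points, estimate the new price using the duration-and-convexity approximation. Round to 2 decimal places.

₹76.67

Duration effect: -D_mod·Δy = -8.036 × (+0.017) = -0.136612
Convexity effect: ½·C·(Δy)² = 0.5 × 95.2 × (0.017)² = +0.0137564
ΔP/P ≈ -0.136612 + 0.0137564 = -0.1228556
New price ≈ 87.41 × (1 - 0.1228556) = 76.671192004.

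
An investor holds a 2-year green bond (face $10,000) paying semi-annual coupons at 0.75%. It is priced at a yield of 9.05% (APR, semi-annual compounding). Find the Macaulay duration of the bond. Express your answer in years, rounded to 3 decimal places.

Periodic yield y = 0.04525. Discount each cash flow and weight by its period:
  t   CF        PV=CF/(1+0.04525)^t    t·PV
  1        37.50        35.8766        35.8766
  2        37.50        34.3234        68.6469
  3        37.50        32.8375        98.5126
  4    10,037.50     8,409.0097    33,636.0388
  Σ                  8,512.0473    33,839.0749
Price P = Σ PV = 8,512.0473.
Macaulay duration = Σ(t·PV) / P = 33,839.0749 / 8,512.0473 = 3.97543 half-year periods.
In years: 3.97543 / 2 = 1.98772 years.

1.988 years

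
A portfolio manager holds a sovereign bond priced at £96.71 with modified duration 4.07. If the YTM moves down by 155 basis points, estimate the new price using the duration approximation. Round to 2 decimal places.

Duration approximation: ΔP/P ≈ -D_mod · Δy = -4.07 × (-0.0155) = +0.063085.
New price ≈ 96.71 × (1 + 0.063085) = 102.81095035.

£102.81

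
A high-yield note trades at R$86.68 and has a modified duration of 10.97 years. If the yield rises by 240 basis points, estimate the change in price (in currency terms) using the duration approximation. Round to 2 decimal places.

-R$22.82

Duration approximation: ΔP/P ≈ -D_mod · Δy = -10.97 × (+0.024) = -0.263280.
ΔP ≈ 86.68 × (-0.263280) = -22.8211104.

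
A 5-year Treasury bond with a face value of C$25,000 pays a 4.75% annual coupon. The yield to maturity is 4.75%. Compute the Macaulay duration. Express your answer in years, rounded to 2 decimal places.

Periodic yield y = 0.0475. Discount each cash flow and weight by its year:
  t   CF        PV=CF/(1+0.0475)^t    t·PV
  1     1,187.50     1,133.6516     1,133.6516
  2     1,187.50     1,082.2449     2,164.4898
  3     1,187.50     1,033.1694     3,099.5081
  4     1,187.50       986.3192     3,945.2768
  5    26,187.50    20,764.6149   103,823.0747
  Σ                 25,000.0000   114,166.0011
Price P = Σ PV = 25,000.0000.
Macaulay duration = Σ(t·PV) / P = 114,166.0011 / 25,000.0000 = 4.56664 years.

4.57 years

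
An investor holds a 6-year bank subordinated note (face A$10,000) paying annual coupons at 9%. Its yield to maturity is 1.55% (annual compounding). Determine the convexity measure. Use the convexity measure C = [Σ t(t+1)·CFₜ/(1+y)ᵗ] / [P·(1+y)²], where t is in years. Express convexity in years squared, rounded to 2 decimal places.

With y = 0.0155:
  t   CF        PV=CF/(1+0.0155)^t    t·PV        t(t+1)·PV
  1       900.00       886.2629       886.2629       1,772.5258
  2       900.00       872.7355     1,745.4710       5,236.4131
  3       900.00       859.4146     2,578.2438      10,312.9752
  4       900.00       846.2970     3,385.1880      16,925.9399
  5       900.00       833.3796     4,166.8981      25,001.3883
  6    10,900.00     9,939.0971    59,634.5823     417,442.0763
  Σ                 14,237.1867    72,396.6461     476,691.3187
P = 14,237.1867.
Convexity = Σ t(t+1)·PV / [P·(1+y)²] = 476,691.3187 / (14,237.1867 × 1.031240) = 32.46783.

32.47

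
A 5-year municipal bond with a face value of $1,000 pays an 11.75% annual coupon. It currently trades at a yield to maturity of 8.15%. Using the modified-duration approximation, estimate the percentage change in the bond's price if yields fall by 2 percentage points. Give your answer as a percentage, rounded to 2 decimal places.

Periodic yield y = 0.0815. Modified duration first:
  t   CF        PV=CF/(1+0.0815)^t    t·PV
  1       117.50       108.6454       108.6454
  2       117.50       100.4581       200.9161
  3       117.50        92.8877       278.6632
  4       117.50        85.8879       343.5514
  5     1,117.50       755.2920     3,776.4602
  Σ                  1,143.1711     4,708.2364
P = 1,143.1711; D_Mac = 4.11858 yrs; D_mod = 4.11858/(1+0.0815) = 3.80821 yrs.
ΔP/P ≈ -D_mod · Δy = -3.80821 × (-0.02) = +0.076164 = +7.6164%.

+7.62%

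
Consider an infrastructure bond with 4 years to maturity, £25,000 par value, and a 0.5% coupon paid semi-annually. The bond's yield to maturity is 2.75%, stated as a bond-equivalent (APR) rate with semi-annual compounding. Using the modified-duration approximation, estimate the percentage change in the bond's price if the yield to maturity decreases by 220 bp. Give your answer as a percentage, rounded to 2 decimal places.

Periodic yield y = 0.01375. Modified duration first:
  t   CF        PV=CF/(1+0.01375)^t    t·PV
  1        62.50        61.6523        61.6523
  2        62.50        60.8161       121.6321
  3        62.50        59.9912       179.9735
  4        62.50        59.1775       236.7100
  5        62.50        58.3748       291.8742
  6        62.50        57.5831       345.4984
  7        62.50        56.8020       397.6143
  8    25,062.50    22,468.6745   179,749.3958
  Σ                 22,883.0714   181,384.3506
P = 22,883.0714; D_Mac = 7.92657 half-year periods = 3.96329 yrs; D_mod = 3.96329/(1+0.01375) = 3.90953 yrs.
ΔP/P ≈ -D_mod · Δy = -3.90953 × (-0.022) = +0.086010 = +8.6010%.

+8.60%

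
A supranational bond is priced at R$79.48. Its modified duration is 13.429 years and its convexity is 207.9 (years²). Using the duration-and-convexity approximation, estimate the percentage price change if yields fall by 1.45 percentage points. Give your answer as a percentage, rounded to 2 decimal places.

+21.66%

Duration effect: -D_mod·Δy = -13.429 × (-0.0145) = +0.1947205
Convexity effect: ½·C·(Δy)² = 0.5 × 207.9 × (-0.0145)² = +0.0218554875
ΔP/P ≈ +0.1947205 + 0.0218554875 = +0.2165759875
= +21.65759875%.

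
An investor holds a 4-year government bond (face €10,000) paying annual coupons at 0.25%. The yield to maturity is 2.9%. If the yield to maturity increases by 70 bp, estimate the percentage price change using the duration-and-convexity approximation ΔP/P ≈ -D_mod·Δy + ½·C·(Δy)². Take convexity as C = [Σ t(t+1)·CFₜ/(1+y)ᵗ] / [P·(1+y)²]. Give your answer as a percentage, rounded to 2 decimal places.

With y = 0.029:
  t   CF        PV=CF/(1+0.029)^t    t·PV        t(t+1)·PV
  1        25.00        24.2954        24.2954          48.5909
  2        25.00        23.6107        47.2214         141.6643
  3        25.00        22.9453        68.8359         275.3437
  4    10,025.00     8,941.7574    35,767.0296     178,835.1478
  Σ                  9,012.6089    35,907.3824     179,300.7467
P = 9,012.6089; D_Mac = 3.98413 yrs; D_mod = 3.87184 yrs; C = 18.78888.
Duration effect: -3.87184 × (+0.007) = -0.027103
Convexity effect: 0.5 × 18.78888 × (0.007)² = +0.0004603
ΔP/P ≈ -0.027103 + 0.0004603 = -0.026643 = -2.6643%.

-2.66%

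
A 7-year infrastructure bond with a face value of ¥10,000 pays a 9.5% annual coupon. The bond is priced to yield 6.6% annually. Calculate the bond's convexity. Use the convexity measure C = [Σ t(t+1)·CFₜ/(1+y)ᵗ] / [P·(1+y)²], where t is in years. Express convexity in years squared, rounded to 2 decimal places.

35.77

With y = 0.066:
  t   CF        PV=CF/(1+0.066)^t    t·PV        t(t+1)·PV
  1       950.00       891.1820       891.1820       1,782.3640
  2       950.00       836.0056     1,672.0112       5,016.0337
  3       950.00       784.2454     2,352.7363       9,410.9450
  4       950.00       735.6899     2,942.7596      14,713.7978
  5       950.00       690.1406     3,450.7030      20,704.2182
  6       950.00       647.4115     3,884.4687      27,191.2810
  7    10,950.00     7,000.2522    49,001.7654     392,014.1228
  Σ                 11,584.9272    64,195.6261     470,832.7625
P = 11,584.9272.
Convexity = Σ t(t+1)·PV / [P·(1+y)²] = 470,832.7625 / (11,584.9272 × 1.136356) = 35.76506.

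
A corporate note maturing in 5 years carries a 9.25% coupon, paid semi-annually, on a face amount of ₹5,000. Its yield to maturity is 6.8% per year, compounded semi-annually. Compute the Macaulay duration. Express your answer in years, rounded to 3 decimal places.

Periodic yield y = 0.034. Discount each cash flow and weight by its period:
  t   CF        PV=CF/(1+0.034)^t    t·PV
  1       231.25       223.6460       223.6460
  2       231.25       216.2921       432.5842
  3       231.25       209.1800       627.5400
  4       231.25       202.3017       809.2069
  5       231.25       195.6496       978.2482
  6       231.25       189.2163     1,135.2977
  7       231.25       182.9945     1,280.9613
  8       231.25       176.9772     1,415.8180
  9       231.25       171.1579     1,540.4209
  10    5,231.25     3,744.5539    37,445.5391
  Σ                  5,511.9693    45,889.2623
Price P = Σ PV = 5,511.9693.
Macaulay duration = Σ(t·PV) / P = 45,889.2623 / 5,511.9693 = 8.32538 half-year periods.
In years: 8.32538 / 2 = 4.16269 years.

4.163 years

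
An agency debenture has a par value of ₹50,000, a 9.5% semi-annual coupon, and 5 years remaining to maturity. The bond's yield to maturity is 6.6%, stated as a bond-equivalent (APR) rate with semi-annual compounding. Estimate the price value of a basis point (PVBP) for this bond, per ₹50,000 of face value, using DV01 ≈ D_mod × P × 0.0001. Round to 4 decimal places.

₹22.5453

Periodic yield y = 0.033.
  t   CF        PV=CF/(1+0.033)^t    t·PV
  1     2,375.00     2,299.1288     2,299.1288
  2     2,375.00     2,225.6813     4,451.3625
  3     2,375.00     2,154.5801     6,463.7404
  4     2,375.00     2,085.7504     8,343.0015
  5     2,375.00     2,019.1194    10,095.5971
  6     2,375.00     1,954.6171    11,727.7024
  7     2,375.00     1,892.1753    13,245.2269
  8     2,375.00     1,831.7282    14,653.8259
  9     2,375.00     1,773.2122    15,958.9102
  10   52,375.00    37,854.7882   378,547.8821
  Σ                 56,090.7810   465,786.3777
P = 56,090.7810; D_Mac = 8.30415 half-year periods = 4.15208 yrs; D_mod = 4.01943 yrs.
DV01 ≈ 4.01943 × 56,090.7810 × 0.0001 = 22.545323.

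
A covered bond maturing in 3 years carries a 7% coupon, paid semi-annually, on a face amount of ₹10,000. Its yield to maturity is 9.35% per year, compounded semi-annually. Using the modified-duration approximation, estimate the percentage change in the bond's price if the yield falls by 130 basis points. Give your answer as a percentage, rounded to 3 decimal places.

+3.413%

Periodic yield y = 0.04675. Modified duration first:
  t   CF        PV=CF/(1+0.04675)^t    t·PV
  1       350.00       334.3683       334.3683
  2       350.00       319.4347       638.8694
  3       350.00       305.1681       915.5043
  4       350.00       291.5387     1,166.1547
  5       350.00       278.5180     1,392.5898
  6    10,350.00     7,868.3294    47,209.9763
  Σ                  9,397.3571    51,657.4628
P = 9,397.3571; D_Mac = 5.49702 half-year periods = 2.74851 yrs; D_mod = 2.74851/(1+0.04675) = 2.62576 yrs.
ΔP/P ≈ -D_mod · Δy = -2.62576 × (-0.013) = +0.034135 = +3.4135%.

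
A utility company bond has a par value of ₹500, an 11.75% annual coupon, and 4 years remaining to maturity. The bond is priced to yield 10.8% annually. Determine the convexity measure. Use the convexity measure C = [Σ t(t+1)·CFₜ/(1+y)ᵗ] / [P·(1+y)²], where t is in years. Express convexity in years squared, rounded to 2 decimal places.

13.17

With y = 0.108:
  t   CF        PV=CF/(1+0.108)^t    t·PV        t(t+1)·PV
  1        58.75        53.0235        53.0235         106.0469
  2        58.75        47.8551        95.7102         287.1307
  3        58.75        43.1905       129.5716         518.2864
  4       558.75       370.7307     1,482.9226       7,414.6130
  Σ                    514.7998     1,761.2279       8,326.0771
P = 514.7998.
Convexity = Σ t(t+1)·PV / [P·(1+y)²] = 8,326.0771 / (514.7998 × 1.227664) = 13.17415.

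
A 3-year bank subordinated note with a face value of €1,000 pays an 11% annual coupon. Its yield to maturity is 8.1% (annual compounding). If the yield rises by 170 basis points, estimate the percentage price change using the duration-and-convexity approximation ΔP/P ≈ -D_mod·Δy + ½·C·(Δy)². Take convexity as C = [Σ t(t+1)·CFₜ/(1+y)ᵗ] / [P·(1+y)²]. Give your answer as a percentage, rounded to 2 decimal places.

With y = 0.081:
  t   CF        PV=CF/(1+0.081)^t    t·PV        t(t+1)·PV
  1       110.00       101.7576       101.7576         203.5153
  2       110.00        94.1329       188.2657         564.7972
  3     1,110.00       878.7107     2,636.1320      10,544.5280
  Σ                  1,074.6012     2,926.1554      11,312.8404
P = 1,074.6012; D_Mac = 2.72302 yrs; D_mod = 2.51898 yrs; C = 9.00892.
Duration effect: -2.51898 × (+0.017) = -0.042823
Convexity effect: 0.5 × 9.00892 × (0.017)² = +0.0013018
ΔP/P ≈ -0.042823 + 0.0013018 = -0.041521 = -4.1521%.

-4.15%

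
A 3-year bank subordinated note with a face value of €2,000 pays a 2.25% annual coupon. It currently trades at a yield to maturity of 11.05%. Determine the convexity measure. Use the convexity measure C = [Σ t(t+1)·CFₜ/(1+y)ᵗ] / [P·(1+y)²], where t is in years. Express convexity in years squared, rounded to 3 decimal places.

9.408

With y = 0.1105:
  t   CF        PV=CF/(1+0.1105)^t    t·PV        t(t+1)·PV
  1        45.00        40.5223        40.5223          81.0446
  2        45.00        36.4901        72.9803         218.9408
  3     2,045.00     1,493.2675     4,479.8026      17,919.2104
  Σ                  1,570.2800     4,593.3052      18,219.1958
P = 1,570.2800.
Convexity = Σ t(t+1)·PV / [P·(1+y)²] = 18,219.1958 / (1,570.2800 × 1.233210) = 9.40838.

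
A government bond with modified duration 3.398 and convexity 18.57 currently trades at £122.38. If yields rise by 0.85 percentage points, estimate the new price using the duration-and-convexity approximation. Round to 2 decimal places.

Duration effect: -D_mod·Δy = -3.398 × (+0.0085) = -0.028883
Convexity effect: ½·C·(Δy)² = 0.5 × 18.57 × (0.0085)² = +0.00067084125
ΔP/P ≈ -0.028883 + 0.00067084125 = -0.02821215875
New price ≈ 122.38 × (1 - 0.02821215875) = 118.927396012175.

£118.93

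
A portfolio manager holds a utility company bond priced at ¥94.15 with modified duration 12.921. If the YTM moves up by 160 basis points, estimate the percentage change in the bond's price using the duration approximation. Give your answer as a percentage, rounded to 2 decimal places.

Duration approximation: ΔP/P ≈ -D_mod · Δy = -12.921 × (+0.016) = -0.206736.
As a percentage: -20.6736%.

-20.67%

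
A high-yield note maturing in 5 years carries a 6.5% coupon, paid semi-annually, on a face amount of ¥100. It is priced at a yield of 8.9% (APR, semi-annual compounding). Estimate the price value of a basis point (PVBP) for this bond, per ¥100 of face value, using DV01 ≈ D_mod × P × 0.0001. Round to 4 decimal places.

¥0.0373

Periodic yield y = 0.0445.
  t   CF        PV=CF/(1+0.0445)^t    t·PV
  1         3.25         3.1115         3.1115
  2         3.25         2.9790         5.9579
  3         3.25         2.8521         8.5562
  4         3.25         2.7305        10.9222
  5         3.25         2.6142        13.0711
  6         3.25         2.5028        15.0170
  7         3.25         2.3962        16.7734
  8         3.25         2.2941        18.3529
  9         3.25         2.1964        19.7674
  10      103.25        66.8045       668.0448
  Σ                     90.4814       779.5746
P = 90.4814; D_Mac = 8.61586 half-year periods = 4.30793 yrs; D_mod = 4.12439 yrs.
DV01 ≈ 4.12439 × 90.4814 × 0.0001 = 0.037318.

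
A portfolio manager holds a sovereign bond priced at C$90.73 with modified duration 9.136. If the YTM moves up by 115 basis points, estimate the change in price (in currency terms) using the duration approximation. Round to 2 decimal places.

Duration approximation: ΔP/P ≈ -D_mod · Δy = -9.136 × (+0.0115) = -0.105064.
ΔP ≈ 90.73 × (-0.105064) = -9.53245672.

-C$9.53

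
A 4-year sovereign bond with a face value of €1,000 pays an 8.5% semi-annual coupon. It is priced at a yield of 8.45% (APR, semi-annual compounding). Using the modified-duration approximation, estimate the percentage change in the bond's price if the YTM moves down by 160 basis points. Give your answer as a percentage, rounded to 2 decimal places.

Periodic yield y = 0.04225. Modified duration first:
  t   CF        PV=CF/(1+0.04225)^t    t·PV
  1        42.50        40.7772        40.7772
  2        42.50        39.1242        78.2483
  3        42.50        37.5382       112.6145
  4        42.50        36.0165       144.0659
  5        42.50        34.5565       172.7824
  6        42.50        33.1556       198.9339
  7        42.50        31.8116       222.6812
  8     1,042.50       748.6879     5,989.5035
  Σ                  1,001.6677     6,959.6069
P = 1,001.6677; D_Mac = 6.94802 half-year periods = 3.47401 yrs; D_mod = 3.47401/(1+0.04225) = 3.33318 yrs.
ΔP/P ≈ -D_mod · Δy = -3.33318 × (-0.016) = +0.053331 = +5.3331%.

+5.33%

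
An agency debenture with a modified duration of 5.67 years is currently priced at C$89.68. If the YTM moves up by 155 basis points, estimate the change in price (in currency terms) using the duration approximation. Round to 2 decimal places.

Duration approximation: ΔP/P ≈ -D_mod · Δy = -5.67 × (+0.0155) = -0.087885.
ΔP ≈ 89.68 × (-0.087885) = -7.8815268.

-C$7.88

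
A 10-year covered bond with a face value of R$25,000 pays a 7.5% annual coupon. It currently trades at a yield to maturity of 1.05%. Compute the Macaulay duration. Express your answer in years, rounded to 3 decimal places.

Periodic yield y = 0.0105. Discount each cash flow and weight by its year:
  t   CF        PV=CF/(1+0.0105)^t    t·PV
  1     1,875.00     1,855.5171     1,855.5171
  2     1,875.00     1,836.2366     3,672.4732
  3     1,875.00     1,817.1564     5,451.4693
  4     1,875.00     1,798.2746     7,193.0982
  5     1,875.00     1,779.5889     8,897.9444
  6     1,875.00     1,761.0974    10,566.5841
  7     1,875.00     1,742.7980    12,199.5858
  8     1,875.00     1,724.6887    13,797.5100
  9     1,875.00     1,706.7677    15,360.9092
  10   26,875.00    24,209.4707   242,094.7070
  Σ                 40,231.5960   321,089.7983
Price P = Σ PV = 40,231.5960.
Macaulay duration = Σ(t·PV) / P = 321,089.7983 / 40,231.5960 = 7.98104 years.

7.981 years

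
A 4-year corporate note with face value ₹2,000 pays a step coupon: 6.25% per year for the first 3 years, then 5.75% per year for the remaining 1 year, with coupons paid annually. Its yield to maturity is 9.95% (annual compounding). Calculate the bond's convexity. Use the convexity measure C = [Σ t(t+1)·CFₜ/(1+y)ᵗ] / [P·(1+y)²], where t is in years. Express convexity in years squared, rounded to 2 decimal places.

14.55

With y = 0.0995:
  t   CF        PV=CF/(1+0.0995)^t    t·PV        t(t+1)·PV
  1       125.00       113.6880       113.6880         227.3761
  2       125.00       103.3998       206.7995         620.3986
  3       125.00        94.0425       282.1276       1,128.5104
  4     2,115.00     1,447.2029     5,788.8118      28,944.0589
  Σ                  1,758.3333     6,391.4269      30,920.3439
P = 1,758.3333.
Convexity = Σ t(t+1)·PV / [P·(1+y)²] = 30,920.3439 / (1,758.3333 × 1.208900) = 14.54630.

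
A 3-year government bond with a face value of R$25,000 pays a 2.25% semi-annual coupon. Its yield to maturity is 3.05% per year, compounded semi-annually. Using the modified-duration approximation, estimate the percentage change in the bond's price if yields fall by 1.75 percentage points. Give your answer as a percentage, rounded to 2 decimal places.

+5.03%

Periodic yield y = 0.01525. Modified duration first:
  t   CF        PV=CF/(1+0.01525)^t    t·PV
  1       281.25       277.0254       277.0254
  2       281.25       272.8642       545.7284
  3       281.25       268.7655       806.2965
  4       281.25       264.7284     1,058.9136
  5       281.25       260.7519     1,303.7597
  6    25,281.25    23,086.6306   138,519.7837
  Σ                 24,430.7660   142,511.5072
P = 24,430.7660; D_Mac = 5.83328 half-year periods = 2.91664 yrs; D_mod = 2.91664/(1+0.01525) = 2.87283 yrs.
ΔP/P ≈ -D_mod · Δy = -2.87283 × (-0.0175) = +0.050275 = +5.0275%.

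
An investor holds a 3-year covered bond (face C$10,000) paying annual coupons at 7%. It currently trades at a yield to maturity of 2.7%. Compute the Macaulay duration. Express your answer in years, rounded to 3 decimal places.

Periodic yield y = 0.027. Discount each cash flow and weight by its year:
  t   CF        PV=CF/(1+0.027)^t    t·PV
  1       700.00       681.5969       681.5969
  2       700.00       663.6776     1,327.3552
  3    10,700.00     9,878.0779    29,634.2337
  Σ                 11,223.3524    31,643.1858
Price P = Σ PV = 11,223.3524.
Macaulay duration = Σ(t·PV) / P = 31,643.1858 / 11,223.3524 = 2.81941 years.

2.819 years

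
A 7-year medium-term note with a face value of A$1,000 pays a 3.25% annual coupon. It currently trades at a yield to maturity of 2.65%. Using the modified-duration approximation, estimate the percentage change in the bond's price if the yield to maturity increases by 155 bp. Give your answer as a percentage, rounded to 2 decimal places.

-9.64%

Periodic yield y = 0.0265. Modified duration first:
  t   CF        PV=CF/(1+0.0265)^t    t·PV
  1        32.50        31.6610        31.6610
  2        32.50        30.8436        61.6873
  3        32.50        30.0474        90.1421
  4        32.50        29.2717       117.0867
  5        32.50        28.5160       142.5800
  6        32.50        27.7798       166.6790
  7     1,032.50       859.7603     6,018.3221
  Σ                  1,037.8798     6,628.1581
P = 1,037.8798; D_Mac = 6.38625 yrs; D_mod = 6.38625/(1+0.0265) = 6.22138 yrs.
ΔP/P ≈ -D_mod · Δy = -6.22138 × (+0.0155) = -0.096431 = -9.6431%.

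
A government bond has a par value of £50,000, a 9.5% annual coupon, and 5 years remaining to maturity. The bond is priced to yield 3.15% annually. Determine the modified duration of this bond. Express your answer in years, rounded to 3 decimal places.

Periodic yield y = 0.0315. First find Macaulay duration:
  t   CF        PV=CF/(1+0.0315)^t    t·PV
  1     4,750.00     4,604.9443     4,604.9443
  2     4,750.00     4,464.3182     8,928.6365
  3     4,750.00     4,327.9867    12,983.9600
  4     4,750.00     4,195.8184    16,783.2735
  5    54,750.00    46,885.4363   234,427.1816
  Σ                 64,478.5038   277,727.9958
P = 64,478.5038; Macaulay duration = 277,727.9958 / 64,478.5038 = 4.30730 years.
Modified duration = D_Mac / (1 + y) = 4.30730 / 1.0315 = 4.17576 years.

4.176 years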